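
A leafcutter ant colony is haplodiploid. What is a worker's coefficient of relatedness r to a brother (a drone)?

0.25

Her haploid brother carries none of their father's genes and a random half of their mother's genome; that half matches the maternal half of her own genome with probability 1/2: r = 1/2 · 1/2 = 1/4.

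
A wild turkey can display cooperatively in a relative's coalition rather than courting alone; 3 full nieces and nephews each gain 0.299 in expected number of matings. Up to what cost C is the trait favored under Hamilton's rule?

0.22425

r to a full niece or nephew = 0.25 (full aunt/uncle↔niece/nephew: two paths of length 3 through the shared grandparent pair: r = 2·(1/2)^3 = 1/4).
Hamilton's rule: n·r·B > C, so the trait is favored while C < n·r·B = 3·0.25·0.299 = 0.22425.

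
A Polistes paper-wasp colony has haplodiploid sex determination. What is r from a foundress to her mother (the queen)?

One meiotic link between diploid queen and diploid daughter: r = 1/2.

0.5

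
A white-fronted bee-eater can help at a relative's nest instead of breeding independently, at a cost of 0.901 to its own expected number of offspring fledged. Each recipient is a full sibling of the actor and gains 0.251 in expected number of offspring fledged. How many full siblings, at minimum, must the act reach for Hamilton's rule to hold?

8

r to a full sibling = 0.5 (full sibs share both parents — two paths of length 2: r = 2·(1/2)^2 = 1/2).
Hamilton's rule: n·r·B > C  ⇒  n > C/(r·B) = 0.901/(0.5·0.251) = 7.179.
The smallest integer exceeding 7.179 is 8.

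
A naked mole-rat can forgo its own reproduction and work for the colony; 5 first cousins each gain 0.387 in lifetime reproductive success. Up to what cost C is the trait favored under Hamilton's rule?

0.241875

r to a first cousin = 0.125 (first cousins share one grandparent pair — two paths of length 4: r = 2·(1/2)^4 = 1/8).
Hamilton's rule: n·r·B > C, so the trait is favored while C < n·r·B = 5·0.125·0.387 = 0.241875.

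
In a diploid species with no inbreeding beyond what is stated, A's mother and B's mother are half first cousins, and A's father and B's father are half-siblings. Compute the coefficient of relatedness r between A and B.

Wright's path rule: contributions from independent ancestry routes add.
A and B are related in two ways: half second cousins through their mothers (r = 1/64) and half first cousins through their fathers (r = 1/16).
r = 1/64 + 1/16 = 0.078125.

0.078125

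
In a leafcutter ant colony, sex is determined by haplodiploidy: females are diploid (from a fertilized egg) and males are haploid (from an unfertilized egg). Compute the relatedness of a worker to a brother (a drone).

0.25

Her haploid brother carries none of their father's genes and a random half of their mother's genome; that half matches the maternal half of her own genome with probability 1/2: r = 1/2 · 1/2 = 1/4.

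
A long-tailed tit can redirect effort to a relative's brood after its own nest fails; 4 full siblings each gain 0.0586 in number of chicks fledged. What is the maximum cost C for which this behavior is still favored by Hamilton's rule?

0.1172

r to a full sibling = 0.5 (full sibs share both parents — two paths of length 2: r = 2·(1/2)^2 = 1/2).
Hamilton's rule: n·r·B > C, so the trait is favored while C < n·r·B = 4·0.5·0.0586 = 0.1172.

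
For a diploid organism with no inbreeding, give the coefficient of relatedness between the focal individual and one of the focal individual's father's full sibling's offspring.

0.125

Each parent–offspring link contributes a factor of 1/2, and independent paths through distinct common ancestors add.
First cousins share one grandparent pair — two paths of length 4: r = 2·(1/2)^4 = 1/8.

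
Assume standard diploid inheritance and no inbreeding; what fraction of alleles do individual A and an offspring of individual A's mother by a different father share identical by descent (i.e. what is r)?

Each parent–offspring link contributes a factor of 1/2, and independent paths through distinct common ancestors add.
Half-sibs share one parent — one path of length 2: r = (1/2)^2 = 1/4.

0.25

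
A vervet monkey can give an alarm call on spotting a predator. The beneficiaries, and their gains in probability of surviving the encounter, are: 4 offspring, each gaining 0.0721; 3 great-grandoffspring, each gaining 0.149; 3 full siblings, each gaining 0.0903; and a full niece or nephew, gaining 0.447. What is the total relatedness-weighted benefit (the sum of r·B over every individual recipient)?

r to an offspring = 0.5 (one parent–offspring link: r = (1/2)^1 = 1/2).
r to a great-grandoffspring = 1/8 (three parent–offspring links: r = (1/2)^3 = 1/8).
r to a full sibling = 1/2 (full sibs share both parents — two paths of length 2: r = 2·(1/2)^2 = 1/2).
r to a full niece or nephew = 1/4 (full aunt/uncle↔niece/nephew: two paths of length 3 through the shared grandparent pair: r = 2·(1/2)^3 = 1/4).
Summing one r·B term per recipient: 4·0.5·0.0721 + 3·0.125·0.149 + 3·0.5·0.0903 + 1·0.25·0.447 = 0.447275.

0.447275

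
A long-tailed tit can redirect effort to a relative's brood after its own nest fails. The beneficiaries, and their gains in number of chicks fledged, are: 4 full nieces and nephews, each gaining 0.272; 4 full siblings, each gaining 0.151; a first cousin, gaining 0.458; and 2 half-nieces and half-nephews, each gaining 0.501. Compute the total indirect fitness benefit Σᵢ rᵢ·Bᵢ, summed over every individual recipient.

0.7565

r to a full niece or nephew = 1/4 (full aunt/uncle↔niece/nephew: two paths of length 3 through the shared grandparent pair: r = 2·(1/2)^3 = 1/4).
r to a full sibling = 0.5 (full sibs share both parents — two paths of length 2: r = 2·(1/2)^2 = 1/2).
r to a first cousin = 1/8 (first cousins share one grandparent pair — two paths of length 4: r = 2·(1/2)^4 = 1/8).
r to a half-niece or half-nephew = 1/8 (half-aunt/uncle↔niece/nephew: one path of length 3: r = (1/2)^3 = 1/8).
Summing one r·B term per recipient: 4·0.25·0.272 + 4·0.5·0.151 + 1·0.125·0.458 + 2·0.125·0.501 = 0.7565.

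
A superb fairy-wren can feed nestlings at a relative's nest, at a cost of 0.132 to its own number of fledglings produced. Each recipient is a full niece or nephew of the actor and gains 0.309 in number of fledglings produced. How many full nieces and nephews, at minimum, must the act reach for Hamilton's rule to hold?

r to a full niece or nephew = 0.25 (full aunt/uncle↔niece/nephew: two paths of length 3 through the shared grandparent pair: r = 2·(1/2)^3 = 1/4).
Hamilton's rule: n·r·B > C  ⇒  n > C/(r·B) = 0.132/(0.25·0.309) = 1.709.
The smallest integer exceeding 1.709 is 2.

2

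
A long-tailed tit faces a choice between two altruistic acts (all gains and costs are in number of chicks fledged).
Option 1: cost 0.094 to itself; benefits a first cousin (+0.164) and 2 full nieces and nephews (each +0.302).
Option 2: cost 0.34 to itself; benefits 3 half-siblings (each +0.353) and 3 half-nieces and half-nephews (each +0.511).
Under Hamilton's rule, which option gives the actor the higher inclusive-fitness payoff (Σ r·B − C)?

Option 2

Option 1: r to a first cousin = 0.125.
Option 1: r to a full niece or nephew = 0.25.
Option 1: Σ r·B − C = (1·0.125·0.164 + 2·0.25·0.302) − 0.094 = 0.0775.
Option 2: r to a half-sibling = 0.25.
Option 2: r to a half-niece or half-nephew = 0.125.
Option 2: Σ r·B − C = (3·0.25·0.353 + 3·0.125·0.511) − 0.34 = 0.116375.
Option 2 has the higher net inclusive-fitness payoff.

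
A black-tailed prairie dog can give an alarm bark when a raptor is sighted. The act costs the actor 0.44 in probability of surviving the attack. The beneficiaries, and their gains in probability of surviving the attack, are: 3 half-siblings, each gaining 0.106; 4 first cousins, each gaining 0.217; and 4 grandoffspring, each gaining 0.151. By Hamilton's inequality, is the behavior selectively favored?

Hamilton's rule: the trait is favored when the sum of r·B over every recipient exceeds the actor's cost C.
r to a half-sibling = 1/4 (half-sibs share one parent — one path of length 2: r = (1/2)^2 = 1/4).
r to a first cousin = 1/8 (first cousins share one grandparent pair — two paths of length 4: r = 2·(1/2)^4 = 1/8).
r to a grandoffspring = 0.25 (two parent–offspring links: r = (1/2)^2 = 1/4).
Summing one r·B term per recipient: 3·0.25·0.106 + 4·0.125·0.217 + 4·0.25·0.151 = 0.339.
0.339 < 0.44: the indirect benefit is less than the cost.

No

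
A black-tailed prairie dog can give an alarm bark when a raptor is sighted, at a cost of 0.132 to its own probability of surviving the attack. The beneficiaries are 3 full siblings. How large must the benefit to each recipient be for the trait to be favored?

r to a full sibling = 0.5 (full sibs share both parents — two paths of length 2: r = 2·(1/2)^2 = 1/2).
Hamilton's rule with n recipients of equal r: n·r·B > C, so B > C/(n·r) = 0.132/(3·0.5) = 0.088.

0.088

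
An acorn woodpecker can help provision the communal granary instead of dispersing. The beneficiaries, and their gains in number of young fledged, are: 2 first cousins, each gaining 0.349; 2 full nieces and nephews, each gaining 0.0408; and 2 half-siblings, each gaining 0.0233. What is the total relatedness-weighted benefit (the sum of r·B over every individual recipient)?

0.1193

r to a first cousin = 0.125 (first cousins share one grandparent pair — two paths of length 4: r = 2·(1/2)^4 = 1/8).
r to a full niece or nephew = 1/4 (full aunt/uncle↔niece/nephew: two paths of length 3 through the shared grandparent pair: r = 2·(1/2)^3 = 1/4).
r to a half-sibling = 1/4 (half-sibs share one parent — one path of length 2: r = (1/2)^2 = 1/4).
Summing one r·B term per recipient: 2·0.125·0.349 + 2·0.25·0.0408 + 2·0.25·0.0233 = 0.1193.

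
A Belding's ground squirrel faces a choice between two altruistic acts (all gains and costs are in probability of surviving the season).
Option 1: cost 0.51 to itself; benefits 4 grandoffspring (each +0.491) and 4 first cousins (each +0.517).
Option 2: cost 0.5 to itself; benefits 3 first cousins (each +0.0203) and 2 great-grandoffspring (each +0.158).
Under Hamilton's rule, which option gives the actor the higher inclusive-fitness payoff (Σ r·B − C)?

Option 1

Option 1: r to a grandoffspring = 0.25.
Option 1: r to a first cousin = 0.125.
Option 1: Σ r·B − C = (4·0.25·0.491 + 4·0.125·0.517) − 0.51 = 0.2395.
Option 2: r to a first cousin = 0.125.
Option 2: r to a great-grandoffspring = 0.125.
Option 2: Σ r·B − C = (3·0.125·0.0203 + 2·0.125·0.158) − 0.5 = -0.4528875.
Option 1 has the higher net inclusive-fitness payoff.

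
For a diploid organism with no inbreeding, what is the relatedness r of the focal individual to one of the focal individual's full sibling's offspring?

Each parent–offspring link contributes a factor of 1/2, and independent paths through distinct common ancestors add.
Full aunt/uncle↔niece/nephew: two paths of length 3 through the shared grandparent pair: r = 2·(1/2)^3 = 1/4.

0.25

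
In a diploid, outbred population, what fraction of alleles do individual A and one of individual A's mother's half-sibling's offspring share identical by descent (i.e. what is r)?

0.0625

Each parent–offspring link contributes a factor of 1/2, and independent paths through distinct common ancestors add.
Half first cousins share one grandparent — one path of length 4: r = (1/2)^4 = 1/16.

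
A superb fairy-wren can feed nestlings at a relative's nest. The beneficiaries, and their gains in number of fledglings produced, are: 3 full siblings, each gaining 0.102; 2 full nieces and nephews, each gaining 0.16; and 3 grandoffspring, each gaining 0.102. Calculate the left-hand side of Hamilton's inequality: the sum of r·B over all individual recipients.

0.3095

r to a full sibling = 1/2 (full sibs share both parents — two paths of length 2: r = 2·(1/2)^2 = 1/2).
r to a full niece or nephew = 0.25 (full aunt/uncle↔niece/nephew: two paths of length 3 through the shared grandparent pair: r = 2·(1/2)^3 = 1/4).
r to a grandoffspring = 1/4 (two parent–offspring links: r = (1/2)^2 = 1/4).
Summing one r·B term per recipient: 3·0.5·0.102 + 2·0.25·0.16 + 3·0.25·0.102 = 0.3095.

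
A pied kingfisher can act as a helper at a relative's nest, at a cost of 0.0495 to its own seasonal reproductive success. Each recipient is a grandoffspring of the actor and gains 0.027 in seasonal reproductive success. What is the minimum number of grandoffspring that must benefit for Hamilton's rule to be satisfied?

r to a grandoffspring = 1/4 (two parent–offspring links: r = (1/2)^2 = 1/4).
Hamilton's rule: n·r·B > C  ⇒  n > C/(r·B) = 0.0495/(0.25·0.027) = 7.333.
The smallest integer exceeding 7.333 is 8.

8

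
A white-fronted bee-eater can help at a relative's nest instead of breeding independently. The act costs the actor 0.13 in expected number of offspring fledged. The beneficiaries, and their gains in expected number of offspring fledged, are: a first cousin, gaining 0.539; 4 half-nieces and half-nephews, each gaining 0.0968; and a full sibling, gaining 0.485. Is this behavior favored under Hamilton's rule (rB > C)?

Hamilton's rule: the trait is favored when the sum of r·B over every recipient exceeds the actor's cost C.
r to a first cousin = 0.125 (first cousins share one grandparent pair — two paths of length 4: r = 2·(1/2)^4 = 1/8).
r to a half-niece or half-nephew = 0.125 (half-aunt/uncle↔niece/nephew: one path of length 3: r = (1/2)^3 = 1/8).
r to a full sibling = 0.5 (full sibs share both parents — two paths of length 2: r = 2·(1/2)^2 = 1/2).
Summing one r·B term per recipient: 1·0.125·0.539 + 4·0.125·0.0968 + 1·0.5·0.485 = 0.358275.
0.358275 > 0.13: the indirect benefit exceeds the cost.

Yes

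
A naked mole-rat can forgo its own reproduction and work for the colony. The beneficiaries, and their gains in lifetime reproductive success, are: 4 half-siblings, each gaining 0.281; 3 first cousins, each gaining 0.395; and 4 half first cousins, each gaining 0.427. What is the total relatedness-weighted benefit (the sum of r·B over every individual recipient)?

0.535875

r to a half-sibling = 1/4 (half-sibs share one parent — one path of length 2: r = (1/2)^2 = 1/4).
r to a first cousin = 0.125 (first cousins share one grandparent pair — two paths of length 4: r = 2·(1/2)^4 = 1/8).
r to a half first cousin = 1/16 (half first cousins share one grandparent — one path of length 4: r = (1/2)^4 = 1/16).
Summing one r·B term per recipient: 4·0.25·0.281 + 3·0.125·0.395 + 4·0.0625·0.427 = 0.535875.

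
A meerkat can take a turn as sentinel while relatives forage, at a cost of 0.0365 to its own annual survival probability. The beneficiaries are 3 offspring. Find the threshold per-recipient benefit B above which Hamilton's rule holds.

0.0243

r to an offspring = 0.5 (one parent–offspring link: r = (1/2)^1 = 1/2).
Hamilton's rule with n recipients of equal r: n·r·B > C, so B > C/(n·r) = 0.0365/(3·0.5) = 0.0243.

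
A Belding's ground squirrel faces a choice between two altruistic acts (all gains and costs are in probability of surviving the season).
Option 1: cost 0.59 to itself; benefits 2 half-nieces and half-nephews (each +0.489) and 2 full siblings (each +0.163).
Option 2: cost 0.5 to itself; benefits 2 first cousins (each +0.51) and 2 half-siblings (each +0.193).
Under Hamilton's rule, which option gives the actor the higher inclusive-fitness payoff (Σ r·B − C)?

Option 2

Option 1: r to a half-niece or half-nephew = 0.125.
Option 1: r to a full sibling = 0.5.
Option 1: Σ r·B − C = (2·0.125·0.489 + 2·0.5·0.163) − 0.59 = -0.30475.
Option 2: r to a first cousin = 0.125.
Option 2: r to a half-sibling = 0.25.
Option 2: Σ r·B − C = (2·0.125·0.51 + 2·0.25·0.193) − 0.5 = -0.276.
Option 2 has the higher net inclusive-fitness payoff.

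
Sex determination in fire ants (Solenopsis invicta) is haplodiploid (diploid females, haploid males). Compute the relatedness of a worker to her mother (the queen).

0.5

One meiotic link between diploid queen and diploid daughter: r = 1/2.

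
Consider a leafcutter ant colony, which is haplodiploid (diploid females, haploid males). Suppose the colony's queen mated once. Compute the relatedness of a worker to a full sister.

0.75

Haplodiploid full sisters inherit their father's entire haploid genome identically (contributing 1/2) and on average half of their mother's contribution (1/2 · 1/2 = 1/4); r = 1/2 + 1/4 = 3/4.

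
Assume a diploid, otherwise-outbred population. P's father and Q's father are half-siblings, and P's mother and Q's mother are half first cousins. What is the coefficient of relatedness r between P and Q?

With two independent routes of shared ancestry, r is the sum of the two contributions.
P and Q are related in two ways: half first cousins through their fathers (r = 1/16) and half second cousins through their mothers (r = 1/64).
r = 1/16 + 1/64 = 5/64 = 0.078125.

0.078125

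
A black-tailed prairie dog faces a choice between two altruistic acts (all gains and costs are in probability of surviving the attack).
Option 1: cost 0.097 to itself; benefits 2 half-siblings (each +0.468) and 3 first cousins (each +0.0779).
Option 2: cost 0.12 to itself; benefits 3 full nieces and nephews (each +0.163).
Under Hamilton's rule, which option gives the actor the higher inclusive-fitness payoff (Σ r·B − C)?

Option 1: r to a half-sibling = 0.25.
Option 1: r to a first cousin = 0.125.
Option 1: Σ r·B − C = (2·0.25·0.468 + 3·0.125·0.0779) − 0.097 = 0.1662125.
Option 2: r to a full niece or nephew = 0.25.
Option 2: Σ r·B − C = (3·0.25·0.163) − 0.12 = 0.00225.
Option 1 has the higher net inclusive-fitness payoff.

Option 1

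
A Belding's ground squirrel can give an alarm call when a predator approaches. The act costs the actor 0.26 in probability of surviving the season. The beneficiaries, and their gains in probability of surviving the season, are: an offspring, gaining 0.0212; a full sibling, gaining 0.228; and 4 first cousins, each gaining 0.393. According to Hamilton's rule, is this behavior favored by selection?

Yes

Hamilton's rule: the trait is favored when the sum of r·B over every recipient exceeds the actor's cost C.
r to an offspring = 1/2 (one parent–offspring link: r = (1/2)^1 = 1/2).
r to a full sibling = 0.5 (full sibs share both parents — two paths of length 2: r = 2·(1/2)^2 = 1/2).
r to a first cousin = 0.125 (first cousins share one grandparent pair — two paths of length 4: r = 2·(1/2)^4 = 1/8).
Summing one r·B term per recipient: 1·0.5·0.0212 + 1·0.5·0.228 + 4·0.125·0.393 = 0.3211.
0.3211 > 0.26: the indirect benefit exceeds the cost.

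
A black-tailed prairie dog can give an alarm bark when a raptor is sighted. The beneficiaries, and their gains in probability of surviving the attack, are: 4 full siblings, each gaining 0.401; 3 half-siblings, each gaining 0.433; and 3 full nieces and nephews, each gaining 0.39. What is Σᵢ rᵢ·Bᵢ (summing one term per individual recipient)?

1.41925

r to a full sibling = 0.5 (full sibs share both parents — two paths of length 2: r = 2·(1/2)^2 = 1/2).
r to a half-sibling = 0.25 (half-sibs share one parent — one path of length 2: r = (1/2)^2 = 1/4).
r to a full niece or nephew = 1/4 (full aunt/uncle↔niece/nephew: two paths of length 3 through the shared grandparent pair: r = 2·(1/2)^3 = 1/4).
Summing one r·B term per recipient: 4·0.5·0.401 + 3·0.25·0.433 + 3·0.25·0.39 = 1.41925.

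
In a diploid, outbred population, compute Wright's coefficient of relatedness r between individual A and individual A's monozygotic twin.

Each parent–offspring link contributes a factor of 1/2, and independent paths through distinct common ancestors add.
Monozygotic twins share every allele identical by descent: r = 1.

1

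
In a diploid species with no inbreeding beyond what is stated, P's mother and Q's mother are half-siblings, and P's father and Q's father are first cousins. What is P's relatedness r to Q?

Independent pedigree routes through distinct common ancestors add.
P and Q are related in two ways: half first cousins through their mothers (r = 1/16) and second cousins through their fathers (r = 1/32).
r = 1/16 + 1/32 = 3/32 = 0.09375.

0.09375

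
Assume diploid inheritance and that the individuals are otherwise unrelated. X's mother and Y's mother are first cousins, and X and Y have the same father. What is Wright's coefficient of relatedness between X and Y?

With two independent routes of shared ancestry, r is the sum of the two contributions.
X and Y are related in two ways: second cousins through their mothers (r = 1/32) and half-sibs through their shared father (r = 1/4).
r = 1/32 + 1/4 = 0.28125.

0.28125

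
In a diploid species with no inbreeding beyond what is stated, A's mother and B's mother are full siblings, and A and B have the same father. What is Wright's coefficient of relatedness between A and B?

0.375

Relatedness sums over independent paths through distinct common ancestors.
A and B are related in two ways: first cousins through their mothers (r = 1/8) and half-sibs through their shared father (r = 1/4).
r = 1/8 + 1/4 = 3/8 = 0.375.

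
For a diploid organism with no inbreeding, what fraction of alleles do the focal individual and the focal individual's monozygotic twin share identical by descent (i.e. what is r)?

1

Each parent–offspring link contributes a factor of 1/2, and independent paths through distinct common ancestors add.
Monozygotic twins share every allele identical by descent: r = 1.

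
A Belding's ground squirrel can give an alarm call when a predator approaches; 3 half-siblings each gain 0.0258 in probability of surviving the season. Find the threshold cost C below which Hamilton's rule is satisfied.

r to a half-sibling = 0.25 (half-sibs share one parent — one path of length 2: r = (1/2)^2 = 1/4).
Hamilton's rule: n·r·B > C, so the trait is favored while C < n·r·B = 3·0.25·0.0258 = 0.01935.

0.01935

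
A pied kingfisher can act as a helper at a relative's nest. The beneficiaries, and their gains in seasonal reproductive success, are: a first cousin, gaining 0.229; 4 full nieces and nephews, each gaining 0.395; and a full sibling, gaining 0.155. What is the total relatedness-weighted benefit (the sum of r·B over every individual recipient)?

0.501125

r to a first cousin = 1/8 (first cousins share one grandparent pair — two paths of length 4: r = 2·(1/2)^4 = 1/8).
r to a full niece or nephew = 0.25 (full aunt/uncle↔niece/nephew: two paths of length 3 through the shared grandparent pair: r = 2·(1/2)^3 = 1/4).
r to a full sibling = 0.5 (full sibs share both parents — two paths of length 2: r = 2·(1/2)^2 = 1/2).
Summing one r·B term per recipient: 1·0.125·0.229 + 4·0.25·0.395 + 1·0.5·0.155 = 0.501125.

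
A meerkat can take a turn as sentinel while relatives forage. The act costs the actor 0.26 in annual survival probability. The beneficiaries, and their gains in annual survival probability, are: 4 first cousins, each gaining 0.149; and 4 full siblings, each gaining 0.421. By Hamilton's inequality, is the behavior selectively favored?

Hamilton's rule: the trait is favored when the sum of r·B over every recipient exceeds the actor's cost C.
r to a first cousin = 1/8 (first cousins share one grandparent pair — two paths of length 4: r = 2·(1/2)^4 = 1/8).
r to a full sibling = 1/2 (full sibs share both parents — two paths of length 2: r = 2·(1/2)^2 = 1/2).
Summing one r·B term per recipient: 4·0.125·0.149 + 4·0.5·0.421 = 0.9165.
0.9165 > 0.26: the indirect benefit exceeds the cost.

Yes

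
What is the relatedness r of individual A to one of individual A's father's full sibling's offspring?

Each parent–offspring link contributes a factor of 1/2, and independent paths through distinct common ancestors add.
First cousins share one grandparent pair — two paths of length 4: r = 2·(1/2)^4 = 1/8.

0.125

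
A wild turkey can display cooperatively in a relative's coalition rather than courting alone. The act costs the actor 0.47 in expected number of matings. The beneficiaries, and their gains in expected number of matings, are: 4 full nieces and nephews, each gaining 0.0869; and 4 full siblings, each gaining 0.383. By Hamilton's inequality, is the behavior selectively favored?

Yes

Hamilton's rule: the trait is favored when the sum of r·B over every recipient exceeds the actor's cost C.
r to a full niece or nephew = 1/4 (full aunt/uncle↔niece/nephew: two paths of length 3 through the shared grandparent pair: r = 2·(1/2)^3 = 1/4).
r to a full sibling = 0.5 (full sibs share both parents — two paths of length 2: r = 2·(1/2)^2 = 1/2).
Summing one r·B term per recipient: 4·0.25·0.0869 + 4·0.5·0.383 = 0.8529.
0.8529 > 0.47: the indirect benefit exceeds the cost.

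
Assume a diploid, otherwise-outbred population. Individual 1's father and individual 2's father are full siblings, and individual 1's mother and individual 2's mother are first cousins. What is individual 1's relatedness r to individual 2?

Wright's path rule: contributions from independent ancestry routes add.
Individual 1 and individual 2 are related in two ways: first cousins through their fathers (r = 1/8) and second cousins through their mothers (r = 1/32).
r = 1/8 + 1/32 = 5/32 = 0.15625.

0.15625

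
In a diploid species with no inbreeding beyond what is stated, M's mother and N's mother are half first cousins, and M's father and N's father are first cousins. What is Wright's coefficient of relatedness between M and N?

Relatedness sums over independent paths through distinct common ancestors.
M and N are related in two ways: half second cousins through their mothers (r = 1/64) and second cousins through their fathers (r = 1/32).
r = 1/64 + 1/32 = 3/64 = 0.046875.

0.046875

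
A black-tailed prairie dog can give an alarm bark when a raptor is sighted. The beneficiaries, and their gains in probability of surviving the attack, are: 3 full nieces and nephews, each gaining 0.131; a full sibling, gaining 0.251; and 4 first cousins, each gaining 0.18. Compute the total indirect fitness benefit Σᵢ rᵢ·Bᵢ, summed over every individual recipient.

r to a full niece or nephew = 0.25 (full aunt/uncle↔niece/nephew: two paths of length 3 through the shared grandparent pair: r = 2·(1/2)^3 = 1/4).
r to a full sibling = 0.5 (full sibs share both parents — two paths of length 2: r = 2·(1/2)^2 = 1/2).
r to a first cousin = 1/8 (first cousins share one grandparent pair — two paths of length 4: r = 2·(1/2)^4 = 1/8).
Summing one r·B term per recipient: 3·0.25·0.131 + 1·0.5·0.251 + 4·0.125·0.18 = 0.31375.

0.31375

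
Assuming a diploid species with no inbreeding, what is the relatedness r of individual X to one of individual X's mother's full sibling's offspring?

Each parent–offspring link contributes a factor of 1/2, and independent paths through distinct common ancestors add.
First cousins share one grandparent pair — two paths of length 4: r = 2·(1/2)^4 = 1/8.

0.125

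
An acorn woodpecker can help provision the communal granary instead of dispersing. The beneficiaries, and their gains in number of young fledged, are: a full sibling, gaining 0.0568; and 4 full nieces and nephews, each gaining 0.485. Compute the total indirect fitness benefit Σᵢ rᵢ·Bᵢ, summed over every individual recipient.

0.5134

r to a full sibling = 0.5 (full sibs share both parents — two paths of length 2: r = 2·(1/2)^2 = 1/2).
r to a full niece or nephew = 1/4 (full aunt/uncle↔niece/nephew: two paths of length 3 through the shared grandparent pair: r = 2·(1/2)^3 = 1/4).
Summing one r·B term per recipient: 1·0.5·0.0568 + 4·0.25·0.485 = 0.5134.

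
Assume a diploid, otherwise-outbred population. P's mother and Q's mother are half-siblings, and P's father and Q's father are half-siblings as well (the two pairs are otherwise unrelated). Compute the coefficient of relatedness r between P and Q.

0.125

Wright's path rule: contributions from independent ancestry routes add.
P and Q are related in two ways: half first cousins through their mothers (r = 1/16) and half first cousins through their fathers (r = 1/16).
r = 1/16 + 1/16 = 1/8 = 0.125.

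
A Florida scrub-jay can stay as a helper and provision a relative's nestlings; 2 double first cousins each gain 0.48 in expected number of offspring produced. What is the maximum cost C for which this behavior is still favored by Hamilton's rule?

r to a double first cousin = 0.25 (double first cousins share both grandparent pairs — four paths of length 4: r = 4·(1/2)^4 = 1/4).
Hamilton's rule: n·r·B > C, so the trait is favored while C < n·r·B = 2·0.25·0.48 = 0.24.

0.24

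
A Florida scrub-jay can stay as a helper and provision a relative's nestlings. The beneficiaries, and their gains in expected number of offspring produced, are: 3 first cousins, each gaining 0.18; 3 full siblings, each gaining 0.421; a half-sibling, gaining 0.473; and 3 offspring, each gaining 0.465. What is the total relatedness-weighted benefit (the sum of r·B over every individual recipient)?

1.51475

r to a first cousin = 0.125 (first cousins share one grandparent pair — two paths of length 4: r = 2·(1/2)^4 = 1/8).
r to a full sibling = 1/2 (full sibs share both parents — two paths of length 2: r = 2·(1/2)^2 = 1/2).
r to a half-sibling = 0.25 (half-sibs share one parent — one path of length 2: r = (1/2)^2 = 1/4).
r to an offspring = 0.5 (one parent–offspring link: r = (1/2)^1 = 1/2).
Summing one r·B term per recipient: 3·0.125·0.18 + 3·0.5·0.421 + 1·0.25·0.473 + 3·0.5·0.465 = 1.51475.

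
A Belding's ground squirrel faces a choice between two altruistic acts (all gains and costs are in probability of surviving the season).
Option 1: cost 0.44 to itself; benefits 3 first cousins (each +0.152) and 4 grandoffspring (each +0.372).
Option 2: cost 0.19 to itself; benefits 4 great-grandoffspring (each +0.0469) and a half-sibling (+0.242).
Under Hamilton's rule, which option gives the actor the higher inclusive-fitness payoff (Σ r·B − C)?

Option 1: r to a first cousin = 0.125.
Option 1: r to a grandoffspring = 0.25.
Option 1: Σ r·B − C = (3·0.125·0.152 + 4·0.25·0.372) − 0.44 = -0.011.
Option 2: r to a great-grandoffspring = 0.125.
Option 2: r to a half-sibling = 0.25.
Option 2: Σ r·B − C = (4·0.125·0.0469 + 1·0.25·0.242) − 0.19 = -0.10605.
Option 1 has the higher net inclusive-fitness payoff.

Option 1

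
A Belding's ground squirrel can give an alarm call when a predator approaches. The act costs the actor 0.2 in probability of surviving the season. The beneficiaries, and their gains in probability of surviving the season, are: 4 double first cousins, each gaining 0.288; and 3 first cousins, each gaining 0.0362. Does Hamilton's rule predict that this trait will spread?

Yes

Hamilton's rule: the trait is favored when the sum of r·B over every recipient exceeds the actor's cost C.
r to a double first cousin = 1/4 (double first cousins share both grandparent pairs — four paths of length 4: r = 4·(1/2)^4 = 1/4).
r to a first cousin = 0.125 (first cousins share one grandparent pair — two paths of length 4: r = 2·(1/2)^4 = 1/8).
Summing one r·B term per recipient: 4·0.25·0.288 + 3·0.125·0.0362 = 0.301575.
0.301575 > 0.2: the indirect benefit exceeds the cost.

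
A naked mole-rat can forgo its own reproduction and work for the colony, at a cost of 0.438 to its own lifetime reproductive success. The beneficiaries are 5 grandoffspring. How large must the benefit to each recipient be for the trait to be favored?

0.3504

r to a grandoffspring = 0.25 (two parent–offspring links: r = (1/2)^2 = 1/4).
Hamilton's rule with n recipients of equal r: n·r·B > C, so B > C/(n·r) = 0.438/(5·0.25) = 0.3504.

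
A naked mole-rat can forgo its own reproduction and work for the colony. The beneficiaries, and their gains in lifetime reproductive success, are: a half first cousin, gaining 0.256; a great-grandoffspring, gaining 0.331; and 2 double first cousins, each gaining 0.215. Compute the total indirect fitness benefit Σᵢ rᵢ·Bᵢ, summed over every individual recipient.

0.164875

r to a half first cousin = 0.0625 (half first cousins share one grandparent — one path of length 4: r = (1/2)^4 = 1/16).
r to a great-grandoffspring = 1/8 (three parent–offspring links: r = (1/2)^3 = 1/8).
r to a double first cousin = 0.25 (double first cousins share both grandparent pairs — four paths of length 4: r = 4·(1/2)^4 = 1/4).
Summing one r·B term per recipient: 1·0.0625·0.256 + 1·0.125·0.331 + 2·0.25·0.215 = 0.164875.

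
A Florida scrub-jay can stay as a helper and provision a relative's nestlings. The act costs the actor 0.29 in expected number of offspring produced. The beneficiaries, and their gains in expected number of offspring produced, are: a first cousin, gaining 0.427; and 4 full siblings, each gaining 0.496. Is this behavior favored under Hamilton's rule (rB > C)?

Yes

Hamilton's rule: the trait is favored when the sum of r·B over every recipient exceeds the actor's cost C.
r to a first cousin = 0.125 (first cousins share one grandparent pair — two paths of length 4: r = 2·(1/2)^4 = 1/8).
r to a full sibling = 0.5 (full sibs share both parents — two paths of length 2: r = 2·(1/2)^2 = 1/2).
Summing one r·B term per recipient: 1·0.125·0.427 + 4·0.5·0.496 = 1.045375.
1.045375 > 0.29: the indirect benefit exceeds the cost.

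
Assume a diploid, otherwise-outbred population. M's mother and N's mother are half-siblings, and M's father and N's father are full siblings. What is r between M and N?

0.1875

Relatedness sums over independent paths through distinct common ancestors.
M and N are related in two ways: half first cousins through their mothers (r = 1/16) and first cousins through their fathers (r = 1/8).
r = 1/16 + 1/8 = 3/16 = 0.1875.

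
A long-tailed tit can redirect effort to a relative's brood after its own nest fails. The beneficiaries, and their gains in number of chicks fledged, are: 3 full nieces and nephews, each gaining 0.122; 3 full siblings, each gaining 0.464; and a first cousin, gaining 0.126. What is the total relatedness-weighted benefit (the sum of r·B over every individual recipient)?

0.80325

r to a full niece or nephew = 1/4 (full aunt/uncle↔niece/nephew: two paths of length 3 through the shared grandparent pair: r = 2·(1/2)^3 = 1/4).
r to a full sibling = 1/2 (full sibs share both parents — two paths of length 2: r = 2·(1/2)^2 = 1/2).
r to a first cousin = 1/8 (first cousins share one grandparent pair — two paths of length 4: r = 2·(1/2)^4 = 1/8).
Summing one r·B term per recipient: 3·0.25·0.122 + 3·0.5·0.464 + 1·0.125·0.126 = 0.80325.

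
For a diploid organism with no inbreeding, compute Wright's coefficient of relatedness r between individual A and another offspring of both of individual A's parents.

0.5

Each parent–offspring link contributes a factor of 1/2, and independent paths through distinct common ancestors add.
Full sibs share both parents — two paths of length 2: r = 2·(1/2)^2 = 1/2.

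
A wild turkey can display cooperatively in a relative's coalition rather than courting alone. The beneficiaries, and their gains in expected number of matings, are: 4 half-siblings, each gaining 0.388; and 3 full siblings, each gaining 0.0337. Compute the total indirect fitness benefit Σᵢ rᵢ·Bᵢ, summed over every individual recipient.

0.43855

r to a half-sibling = 0.25 (half-sibs share one parent — one path of length 2: r = (1/2)^2 = 1/4).
r to a full sibling = 1/2 (full sibs share both parents — two paths of length 2: r = 2·(1/2)^2 = 1/2).
Summing one r·B term per recipient: 4·0.25·0.388 + 3·0.5·0.0337 = 0.43855.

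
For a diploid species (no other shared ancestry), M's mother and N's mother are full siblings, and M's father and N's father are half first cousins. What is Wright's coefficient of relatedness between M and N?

0.140625

Independent pedigree routes through distinct common ancestors add.
M and N are related in two ways: first cousins through their mothers (r = 1/8) and half second cousins through their fathers (r = 1/64).
r = 1/8 + 1/64 = 0.140625.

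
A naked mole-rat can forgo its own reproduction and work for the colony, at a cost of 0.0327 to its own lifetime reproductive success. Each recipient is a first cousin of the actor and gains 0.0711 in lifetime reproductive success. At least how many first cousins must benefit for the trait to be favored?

4

r to a first cousin = 0.125 (first cousins share one grandparent pair — two paths of length 4: r = 2·(1/2)^4 = 1/8).
Hamilton's rule: n·r·B > C  ⇒  n > C/(r·B) = 0.0327/(0.125·0.0711) = 3.679.
The smallest integer exceeding 3.679 is 4.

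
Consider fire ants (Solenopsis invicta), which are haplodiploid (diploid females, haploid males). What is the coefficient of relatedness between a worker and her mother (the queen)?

One meiotic link between diploid queen and diploid daughter: r = 1/2.

0.5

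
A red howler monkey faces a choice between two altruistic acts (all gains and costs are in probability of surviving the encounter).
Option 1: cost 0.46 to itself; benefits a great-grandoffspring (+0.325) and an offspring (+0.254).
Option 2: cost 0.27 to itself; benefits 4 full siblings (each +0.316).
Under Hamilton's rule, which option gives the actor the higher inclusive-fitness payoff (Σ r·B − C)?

Option 1: r to a great-grandoffspring = 0.125.
Option 1: r to an offspring = 0.5.
Option 1: Σ r·B − C = (1·0.125·0.325 + 1·0.5·0.254) − 0.46 = -0.292375.
Option 2: r to a full sibling = 0.5.
Option 2: Σ r·B − C = (4·0.5·0.316) − 0.27 = 0.362.
Option 2 has the higher net inclusive-fitness payoff.

Option 2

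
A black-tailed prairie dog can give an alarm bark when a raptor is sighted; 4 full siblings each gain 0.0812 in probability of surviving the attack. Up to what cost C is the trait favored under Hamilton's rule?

r to a full sibling = 0.5 (full sibs share both parents — two paths of length 2: r = 2·(1/2)^2 = 1/2).
Hamilton's rule: n·r·B > C, so the trait is favored while C < n·r·B = 4·0.5·0.0812 = 0.1624.

0.1624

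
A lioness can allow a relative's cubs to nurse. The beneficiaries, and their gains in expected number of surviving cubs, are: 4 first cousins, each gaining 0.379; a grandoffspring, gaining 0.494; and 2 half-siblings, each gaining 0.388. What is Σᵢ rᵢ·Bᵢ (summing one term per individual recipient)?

r to a first cousin = 0.125 (first cousins share one grandparent pair — two paths of length 4: r = 2·(1/2)^4 = 1/8).
r to a grandoffspring = 1/4 (two parent–offspring links: r = (1/2)^2 = 1/4).
r to a half-sibling = 1/4 (half-sibs share one parent — one path of length 2: r = (1/2)^2 = 1/4).
Summing one r·B term per recipient: 4·0.125·0.379 + 1·0.25·0.494 + 2·0.25·0.388 = 0.507.

0.507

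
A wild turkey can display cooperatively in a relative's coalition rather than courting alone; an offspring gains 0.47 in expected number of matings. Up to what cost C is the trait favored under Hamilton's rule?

0.235

r to an offspring = 0.5 (one parent–offspring link: r = (1/2)^1 = 1/2).
Hamilton's rule: n·r·B > C, so the trait is favored while C < n·r·B = 1·0.5·0.47 = 0.235.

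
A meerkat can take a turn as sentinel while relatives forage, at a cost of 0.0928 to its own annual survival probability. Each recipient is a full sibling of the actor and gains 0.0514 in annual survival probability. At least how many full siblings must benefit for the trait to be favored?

r to a full sibling = 1/2 (full sibs share both parents — two paths of length 2: r = 2·(1/2)^2 = 1/2).
Hamilton's rule: n·r·B > C  ⇒  n > C/(r·B) = 0.0928/(0.5·0.0514) = 3.611.
The smallest integer exceeding 3.611 is 4.

4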